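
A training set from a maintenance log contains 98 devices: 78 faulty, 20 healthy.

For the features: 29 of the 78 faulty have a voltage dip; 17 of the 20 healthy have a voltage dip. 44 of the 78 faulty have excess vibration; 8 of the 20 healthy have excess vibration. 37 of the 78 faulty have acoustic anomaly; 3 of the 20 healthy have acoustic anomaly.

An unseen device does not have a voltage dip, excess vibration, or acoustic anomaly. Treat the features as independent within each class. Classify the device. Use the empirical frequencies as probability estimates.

faulty: (78/98) × (49/78) × (34/78) × (41/78) ≈ 0.114563
healthy: (20/98) × (3/20) × (12/20) × (17/20) ≈ 0.0156122
Highest score → faulty.

faulty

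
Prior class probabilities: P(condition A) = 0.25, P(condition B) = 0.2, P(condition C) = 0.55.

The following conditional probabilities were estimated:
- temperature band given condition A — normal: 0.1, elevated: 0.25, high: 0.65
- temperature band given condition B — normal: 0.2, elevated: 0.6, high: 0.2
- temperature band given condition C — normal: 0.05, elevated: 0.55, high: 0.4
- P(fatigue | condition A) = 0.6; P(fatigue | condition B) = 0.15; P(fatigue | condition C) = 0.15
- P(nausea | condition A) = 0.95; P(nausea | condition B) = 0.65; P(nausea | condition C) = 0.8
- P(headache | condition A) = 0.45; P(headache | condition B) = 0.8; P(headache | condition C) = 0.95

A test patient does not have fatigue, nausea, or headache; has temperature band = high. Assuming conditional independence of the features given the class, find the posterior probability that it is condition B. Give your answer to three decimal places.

0.394

condition A: 0.25 × 0.65 × (1−0.6) × (1−0.95) × (1−0.45) = 0.0017875
condition B: 0.2 × 0.2 × (1−0.15) × (1−0.65) × (1−0.8) = 0.00238
condition C: 0.55 × 0.4 × (1−0.15) × (1−0.8) × (1−0.95) = 0.00187
P(condition B | x) = 0.00238 / 0.0060375 ≈ 0.394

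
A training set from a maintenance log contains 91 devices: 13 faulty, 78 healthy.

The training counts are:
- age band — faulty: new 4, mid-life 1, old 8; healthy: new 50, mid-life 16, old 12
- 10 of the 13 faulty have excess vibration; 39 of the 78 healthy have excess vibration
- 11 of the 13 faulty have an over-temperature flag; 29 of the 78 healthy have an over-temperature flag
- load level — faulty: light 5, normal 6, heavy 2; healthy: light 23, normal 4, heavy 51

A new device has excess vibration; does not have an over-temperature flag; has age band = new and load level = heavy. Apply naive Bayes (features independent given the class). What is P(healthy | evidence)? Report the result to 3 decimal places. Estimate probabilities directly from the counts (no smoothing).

faulty: (13/91) × (4/13) × (10/13) × (2/13) × (2/13) ≈ 0.000800292
healthy: (78/91) × (50/78) × (39/78) × (49/78) × (51/78) ≈ 0.112843
P(healthy | x) = 0.112843 / 0.113643292 ≈ 0.993

0.993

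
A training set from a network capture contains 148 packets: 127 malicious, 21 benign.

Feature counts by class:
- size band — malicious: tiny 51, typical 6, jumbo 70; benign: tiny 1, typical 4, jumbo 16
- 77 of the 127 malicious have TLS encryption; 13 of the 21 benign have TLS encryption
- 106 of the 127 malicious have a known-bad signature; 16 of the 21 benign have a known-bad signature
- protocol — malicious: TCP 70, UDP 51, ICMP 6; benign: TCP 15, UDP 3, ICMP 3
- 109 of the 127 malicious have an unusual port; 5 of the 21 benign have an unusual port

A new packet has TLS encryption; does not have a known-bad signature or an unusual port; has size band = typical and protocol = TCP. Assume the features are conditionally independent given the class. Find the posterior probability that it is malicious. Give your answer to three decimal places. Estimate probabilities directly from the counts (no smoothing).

malicious: (127/148) × (6/127) × (77/127) × (21/127) × (70/127) × (18/127) ≈ 0.000317508
benign: (21/148) × (4/21) × (13/21) × (5/21) × (15/21) × (16/21) ≈ 0.00216793
P(malicious | x) = 0.000317508 / 0.002485438 ≈ 0.128

0.128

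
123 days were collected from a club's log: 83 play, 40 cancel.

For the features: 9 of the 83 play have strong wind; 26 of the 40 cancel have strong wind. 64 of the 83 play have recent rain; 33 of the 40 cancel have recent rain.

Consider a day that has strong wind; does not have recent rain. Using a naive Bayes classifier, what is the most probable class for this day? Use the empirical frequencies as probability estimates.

cancel

play: (83/123) × (9/83) × (19/83) ≈ 0.0167499
cancel: (40/123) × (26/40) × (7/40) ≈ 0.0369919
Highest score → cancel.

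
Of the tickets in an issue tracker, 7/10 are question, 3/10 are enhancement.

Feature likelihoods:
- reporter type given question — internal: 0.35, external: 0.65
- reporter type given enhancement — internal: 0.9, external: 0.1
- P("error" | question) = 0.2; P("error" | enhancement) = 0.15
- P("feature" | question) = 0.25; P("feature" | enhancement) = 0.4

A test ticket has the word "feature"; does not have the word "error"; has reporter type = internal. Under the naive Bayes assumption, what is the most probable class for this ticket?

question: 0.7 × 0.35 × (1−0.2) × 0.25 = 0.049
enhancement: 0.3 × 0.9 × (1−0.15) × 0.4 = 0.0918
Highest score → enhancement.

enhancement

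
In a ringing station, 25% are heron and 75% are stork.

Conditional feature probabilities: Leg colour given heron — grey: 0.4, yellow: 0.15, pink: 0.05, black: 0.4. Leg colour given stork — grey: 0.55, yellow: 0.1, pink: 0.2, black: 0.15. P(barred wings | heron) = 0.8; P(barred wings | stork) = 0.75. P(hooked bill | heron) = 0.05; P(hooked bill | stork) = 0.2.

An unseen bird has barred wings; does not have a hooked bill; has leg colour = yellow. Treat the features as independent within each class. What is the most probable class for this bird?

heron: 0.25 × 0.15 × 0.8 × (1−0.05) = 0.0285
stork: 0.75 × 0.1 × 0.75 × (1−0.2) = 0.045
Highest score → stork.

stork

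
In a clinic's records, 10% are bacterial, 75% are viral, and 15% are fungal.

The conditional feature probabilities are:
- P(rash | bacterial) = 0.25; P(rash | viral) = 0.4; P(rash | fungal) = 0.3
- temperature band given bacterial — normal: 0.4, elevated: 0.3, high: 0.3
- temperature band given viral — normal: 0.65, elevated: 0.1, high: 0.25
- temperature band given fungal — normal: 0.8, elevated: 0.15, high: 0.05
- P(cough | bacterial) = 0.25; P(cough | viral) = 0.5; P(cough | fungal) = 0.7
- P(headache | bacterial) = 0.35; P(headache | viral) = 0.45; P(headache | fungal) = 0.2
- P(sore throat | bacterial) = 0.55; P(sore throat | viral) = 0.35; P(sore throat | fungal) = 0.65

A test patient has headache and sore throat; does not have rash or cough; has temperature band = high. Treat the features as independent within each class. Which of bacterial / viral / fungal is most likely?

viral

bacterial: 0.1 × (1−0.25) × 0.3 × (1−0.25) × 0.35 × 0.55 = 0.0032484375
viral: 0.75 × (1−0.4) × 0.25 × (1−0.5) × 0.45 × 0.35 = 0.008859375
fungal: 0.15 × (1−0.3) × 0.05 × (1−0.7) × 0.2 × 0.65 = 0.00020475
Highest score → viral.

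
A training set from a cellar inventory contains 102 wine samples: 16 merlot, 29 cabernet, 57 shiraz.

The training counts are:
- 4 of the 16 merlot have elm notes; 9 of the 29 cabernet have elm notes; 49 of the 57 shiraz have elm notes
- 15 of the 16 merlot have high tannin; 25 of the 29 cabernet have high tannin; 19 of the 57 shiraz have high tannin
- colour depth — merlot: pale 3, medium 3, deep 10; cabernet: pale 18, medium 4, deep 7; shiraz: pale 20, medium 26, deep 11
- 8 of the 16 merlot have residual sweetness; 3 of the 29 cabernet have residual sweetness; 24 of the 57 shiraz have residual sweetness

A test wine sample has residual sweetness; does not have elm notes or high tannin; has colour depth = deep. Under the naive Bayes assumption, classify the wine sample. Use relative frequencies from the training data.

merlot: (16/102) × (12/16) × (1/16) × (10/16) × (8/16) ≈ 0.00229779
cabernet: (29/102) × (20/29) × (4/29) × (7/29) × (3/29) ≈ 0.000675329
shiraz: (57/102) × (8/57) × (38/57) × (11/57) × (24/57) ≈ 0.00424867
Highest score → shiraz.

shiraz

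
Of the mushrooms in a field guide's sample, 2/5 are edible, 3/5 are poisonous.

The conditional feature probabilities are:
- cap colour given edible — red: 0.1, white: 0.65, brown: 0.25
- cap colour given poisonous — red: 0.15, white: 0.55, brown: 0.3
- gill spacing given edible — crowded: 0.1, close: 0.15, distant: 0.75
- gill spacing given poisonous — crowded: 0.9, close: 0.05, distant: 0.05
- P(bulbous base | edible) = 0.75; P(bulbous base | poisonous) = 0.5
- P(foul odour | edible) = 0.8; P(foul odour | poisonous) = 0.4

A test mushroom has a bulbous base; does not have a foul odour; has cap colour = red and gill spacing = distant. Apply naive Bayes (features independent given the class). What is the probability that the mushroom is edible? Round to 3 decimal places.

0.769

edible: 0.4 × 0.1 × 0.75 × 0.75 × (1−0.8) = 0.0045
poisonous: 0.6 × 0.15 × 0.05 × 0.5 × (1−0.4) = 0.00135
P(edible | x) = 0.0045 / 0.00585 ≈ 0.769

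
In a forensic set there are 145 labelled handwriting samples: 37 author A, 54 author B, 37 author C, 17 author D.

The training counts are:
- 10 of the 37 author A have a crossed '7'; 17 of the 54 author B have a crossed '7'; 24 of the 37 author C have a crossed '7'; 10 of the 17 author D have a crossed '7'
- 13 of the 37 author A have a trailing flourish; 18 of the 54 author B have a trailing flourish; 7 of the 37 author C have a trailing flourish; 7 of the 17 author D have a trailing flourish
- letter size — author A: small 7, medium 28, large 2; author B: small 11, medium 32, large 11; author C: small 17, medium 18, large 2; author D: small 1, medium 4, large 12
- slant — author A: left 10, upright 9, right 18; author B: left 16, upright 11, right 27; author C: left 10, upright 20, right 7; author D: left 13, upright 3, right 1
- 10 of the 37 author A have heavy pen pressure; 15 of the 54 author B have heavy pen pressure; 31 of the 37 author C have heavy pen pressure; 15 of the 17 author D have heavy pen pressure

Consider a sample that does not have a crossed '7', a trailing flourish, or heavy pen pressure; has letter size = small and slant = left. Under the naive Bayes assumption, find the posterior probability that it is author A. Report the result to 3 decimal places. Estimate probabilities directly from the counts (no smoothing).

author A: (37/145) × (27/37) × (24/37) × (7/37) × (10/37) × (27/37) ≈ 0.00450673
author B: (54/145) × (37/54) × (36/54) × (11/54) × (16/54) × (39/54) ≈ 0.00741547
author C: (37/145) × (13/37) × (30/37) × (17/37) × (10/37) × (6/37) ≈ 0.00146383
author D: (17/145) × (7/17) × (10/17) × (1/17) × (13/17) × (2/17) ≈ 0.000150282
P(author A | x) = 0.00450673 / 0.013536312 ≈ 0.333

0.333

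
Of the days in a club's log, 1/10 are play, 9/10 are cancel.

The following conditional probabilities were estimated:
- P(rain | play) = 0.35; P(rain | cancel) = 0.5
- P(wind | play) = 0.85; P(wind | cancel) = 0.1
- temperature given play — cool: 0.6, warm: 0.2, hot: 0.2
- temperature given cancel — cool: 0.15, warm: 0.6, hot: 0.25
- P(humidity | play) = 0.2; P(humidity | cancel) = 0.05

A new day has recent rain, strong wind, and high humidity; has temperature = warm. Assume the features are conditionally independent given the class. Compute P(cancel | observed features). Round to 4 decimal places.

0.5315

play: 0.1 × 0.35 × 0.85 × 0.2 × 0.2 = 0.00119
cancel: 0.9 × 0.5 × 0.1 × 0.6 × 0.05 = 0.00135
P(cancel | x) = 0.00135 / 0.00254 ≈ 0.5315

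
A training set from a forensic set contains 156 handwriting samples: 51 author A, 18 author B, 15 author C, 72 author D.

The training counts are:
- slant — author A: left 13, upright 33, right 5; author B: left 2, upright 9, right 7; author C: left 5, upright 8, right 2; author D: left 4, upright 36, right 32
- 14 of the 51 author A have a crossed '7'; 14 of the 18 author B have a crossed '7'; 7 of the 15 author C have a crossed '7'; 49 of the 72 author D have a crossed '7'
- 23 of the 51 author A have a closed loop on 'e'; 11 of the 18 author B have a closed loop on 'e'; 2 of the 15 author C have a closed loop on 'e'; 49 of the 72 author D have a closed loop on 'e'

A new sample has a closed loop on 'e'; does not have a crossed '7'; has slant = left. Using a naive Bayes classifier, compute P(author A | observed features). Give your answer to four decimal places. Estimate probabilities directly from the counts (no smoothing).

author A: (51/156) × (13/51) × (37/51) × (23/51) ≈ 0.0272652
author B: (18/156) × (2/18) × (4/18) × (11/18) ≈ 0.00174106
author C: (15/156) × (5/15) × (8/15) × (2/15) ≈ 0.0022792
author D: (72/156) × (4/72) × (23/72) × (49/72) ≈ 0.00557435
P(author A | x) = 0.0272652 / 0.03685981 ≈ 0.7397

0.7397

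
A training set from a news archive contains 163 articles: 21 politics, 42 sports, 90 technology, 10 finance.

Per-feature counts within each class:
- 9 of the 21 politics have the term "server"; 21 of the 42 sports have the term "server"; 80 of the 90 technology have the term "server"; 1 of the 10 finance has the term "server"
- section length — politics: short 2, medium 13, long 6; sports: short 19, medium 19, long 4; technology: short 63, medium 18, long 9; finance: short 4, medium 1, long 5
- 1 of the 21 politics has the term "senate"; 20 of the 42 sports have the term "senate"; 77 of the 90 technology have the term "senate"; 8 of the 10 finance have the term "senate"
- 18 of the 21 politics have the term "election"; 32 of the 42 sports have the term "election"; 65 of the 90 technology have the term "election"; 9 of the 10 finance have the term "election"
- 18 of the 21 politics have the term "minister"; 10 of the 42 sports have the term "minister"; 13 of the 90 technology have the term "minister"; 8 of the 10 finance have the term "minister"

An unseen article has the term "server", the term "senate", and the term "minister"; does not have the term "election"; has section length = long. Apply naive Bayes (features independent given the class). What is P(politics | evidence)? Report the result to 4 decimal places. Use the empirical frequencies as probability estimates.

politics: (21/163) × (9/21) × (6/21) × (1/21) × (3/21) × (18/21) ≈ 0.0000919862
sports: (42/163) × (21/42) × (4/42) × (20/42) × (10/42) × (10/42) ≈ 0.000331226
technology: (90/163) × (80/90) × (9/90) × (77/90) × (25/90) × (13/90) ≈ 0.0016848
finance: (10/163) × (1/10) × (5/10) × (8/10) × (1/10) × (8/10) ≈ 0.000196319
P(politics | x) = 0.0000919862 / 0.0023043312 ≈ 0.0399

0.0399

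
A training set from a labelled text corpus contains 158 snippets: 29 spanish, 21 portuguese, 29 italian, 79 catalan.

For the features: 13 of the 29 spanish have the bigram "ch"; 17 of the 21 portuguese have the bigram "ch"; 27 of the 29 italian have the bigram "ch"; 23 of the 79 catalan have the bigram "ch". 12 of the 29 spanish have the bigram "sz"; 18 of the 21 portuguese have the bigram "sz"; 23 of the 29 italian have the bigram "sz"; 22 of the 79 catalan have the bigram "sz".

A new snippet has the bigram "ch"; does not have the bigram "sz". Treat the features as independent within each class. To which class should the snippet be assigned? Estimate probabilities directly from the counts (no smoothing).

spanish: (29/158) × (13/29) × (17/29) ≈ 0.0482322
portuguese: (21/158) × (17/21) × (3/21) ≈ 0.0153707
italian: (29/158) × (27/29) × (6/29) ≈ 0.0353557
catalan: (79/158) × (23/79) × (57/79) ≈ 0.105031
Highest score → catalan.

catalan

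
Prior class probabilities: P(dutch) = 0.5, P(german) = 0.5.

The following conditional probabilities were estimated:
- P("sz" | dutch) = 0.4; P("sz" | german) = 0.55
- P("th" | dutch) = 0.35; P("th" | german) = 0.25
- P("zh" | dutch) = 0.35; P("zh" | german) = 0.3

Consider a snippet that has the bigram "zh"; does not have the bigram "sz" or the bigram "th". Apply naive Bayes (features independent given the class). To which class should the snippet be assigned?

dutch

dutch: 0.5 × (1−0.4) × (1−0.35) × 0.35 = 0.06825
german: 0.5 × (1−0.55) × (1−0.25) × 0.3 = 0.050625
Highest score → dutch.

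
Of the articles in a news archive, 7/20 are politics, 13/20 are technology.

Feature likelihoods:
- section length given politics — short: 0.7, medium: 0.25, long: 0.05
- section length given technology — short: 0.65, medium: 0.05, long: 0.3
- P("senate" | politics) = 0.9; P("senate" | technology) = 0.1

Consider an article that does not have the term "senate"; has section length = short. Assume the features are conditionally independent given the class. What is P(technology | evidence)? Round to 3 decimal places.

politics: 0.35 × 0.7 × (1−0.9) = 0.0245
technology: 0.65 × 0.65 × (1−0.1) = 0.38025
P(technology | x) = 0.38025 / 0.40475 ≈ 0.939

0.939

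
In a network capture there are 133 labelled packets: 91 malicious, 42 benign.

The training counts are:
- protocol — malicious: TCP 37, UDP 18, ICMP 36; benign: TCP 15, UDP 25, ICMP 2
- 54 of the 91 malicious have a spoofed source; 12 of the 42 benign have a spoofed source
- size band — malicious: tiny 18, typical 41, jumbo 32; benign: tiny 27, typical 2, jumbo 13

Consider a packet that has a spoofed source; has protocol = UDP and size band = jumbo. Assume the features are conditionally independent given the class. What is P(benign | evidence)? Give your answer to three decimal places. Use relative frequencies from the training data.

malicious: (91/133) × (18/91) × (54/91) × (32/91) ≈ 0.0282411
benign: (42/133) × (25/42) × (12/42) × (13/42) ≈ 0.0166232
P(benign | x) = 0.0166232 / 0.0448643 ≈ 0.371

0.371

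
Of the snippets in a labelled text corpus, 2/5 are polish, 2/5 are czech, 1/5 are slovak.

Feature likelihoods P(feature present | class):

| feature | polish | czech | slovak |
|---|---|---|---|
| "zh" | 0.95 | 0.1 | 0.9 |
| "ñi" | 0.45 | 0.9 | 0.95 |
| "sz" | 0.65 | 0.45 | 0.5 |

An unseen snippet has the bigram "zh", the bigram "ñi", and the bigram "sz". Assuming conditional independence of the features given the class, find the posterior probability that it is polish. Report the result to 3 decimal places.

polish: 0.4 × 0.95 × 0.45 × 0.65 = 0.11115
czech: 0.4 × 0.1 × 0.9 × 0.45 = 0.0162
slovak: 0.2 × 0.9 × 0.95 × 0.5 = 0.0855
P(polish | x) = 0.11115 / 0.21285 ≈ 0.522

0.522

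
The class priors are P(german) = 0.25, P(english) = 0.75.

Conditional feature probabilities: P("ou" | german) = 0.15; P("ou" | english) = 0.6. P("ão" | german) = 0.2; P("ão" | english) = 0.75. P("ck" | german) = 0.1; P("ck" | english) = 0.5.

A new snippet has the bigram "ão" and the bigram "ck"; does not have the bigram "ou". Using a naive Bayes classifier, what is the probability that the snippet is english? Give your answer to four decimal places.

0.9636

german: 0.25 × (1−0.15) × 0.2 × 0.1 = 0.00425
english: 0.75 × (1−0.6) × 0.75 × 0.5 = 0.1125
P(english | x) = 0.1125 / 0.11675 ≈ 0.9636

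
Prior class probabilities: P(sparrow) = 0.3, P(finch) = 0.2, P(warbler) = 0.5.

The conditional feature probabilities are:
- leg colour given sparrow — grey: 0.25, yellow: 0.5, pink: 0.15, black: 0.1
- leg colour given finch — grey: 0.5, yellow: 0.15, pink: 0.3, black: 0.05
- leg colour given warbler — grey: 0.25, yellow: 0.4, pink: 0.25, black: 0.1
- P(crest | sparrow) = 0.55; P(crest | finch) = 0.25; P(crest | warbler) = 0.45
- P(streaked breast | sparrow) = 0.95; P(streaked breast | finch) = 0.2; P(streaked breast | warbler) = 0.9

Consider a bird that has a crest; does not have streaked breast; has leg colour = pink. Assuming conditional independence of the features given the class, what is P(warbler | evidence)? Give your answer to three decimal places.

0.298

sparrow: 0.3 × 0.15 × 0.55 × (1−0.95) = 0.0012375
finch: 0.2 × 0.3 × 0.25 × (1−0.2) = 0.012
warbler: 0.5 × 0.25 × 0.45 × (1−0.9) = 0.005625
P(warbler | x) = 0.005625 / 0.0188625 ≈ 0.298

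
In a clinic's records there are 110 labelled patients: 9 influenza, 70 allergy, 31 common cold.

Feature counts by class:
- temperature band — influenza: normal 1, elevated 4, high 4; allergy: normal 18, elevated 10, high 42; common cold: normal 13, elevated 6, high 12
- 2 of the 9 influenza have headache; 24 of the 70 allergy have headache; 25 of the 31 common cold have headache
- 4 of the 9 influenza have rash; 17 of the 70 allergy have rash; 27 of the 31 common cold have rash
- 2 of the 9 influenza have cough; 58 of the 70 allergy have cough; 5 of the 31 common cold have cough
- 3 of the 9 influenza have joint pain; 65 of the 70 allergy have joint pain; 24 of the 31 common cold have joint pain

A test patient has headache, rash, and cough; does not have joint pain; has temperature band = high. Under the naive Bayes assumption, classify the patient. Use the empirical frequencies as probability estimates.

common cold

influenza: (9/110) × (4/9) × (2/9) × (4/9) × (2/9) × (6/9) ≈ 0.00053207
allergy: (70/110) × (42/70) × (24/70) × (17/70) × (58/70) × (5/70) ≈ 0.00188158
common cold: (31/110) × (12/31) × (25/31) × (27/31) × (5/31) × (7/31) ≈ 0.0027907
Highest score → common cold.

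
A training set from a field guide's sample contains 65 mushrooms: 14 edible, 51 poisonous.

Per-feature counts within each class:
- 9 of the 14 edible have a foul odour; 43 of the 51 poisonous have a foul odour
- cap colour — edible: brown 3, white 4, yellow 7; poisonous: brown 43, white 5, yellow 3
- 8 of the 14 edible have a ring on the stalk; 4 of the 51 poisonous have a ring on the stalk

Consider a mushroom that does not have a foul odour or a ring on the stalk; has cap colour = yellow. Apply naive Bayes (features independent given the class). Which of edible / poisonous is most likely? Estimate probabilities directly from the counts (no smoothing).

edible: (14/65) × (5/14) × (7/14) × (6/14) ≈ 0.0164835
poisonous: (51/65) × (8/51) × (3/51) × (47/51) ≈ 0.00667199
Highest score → edible.

edible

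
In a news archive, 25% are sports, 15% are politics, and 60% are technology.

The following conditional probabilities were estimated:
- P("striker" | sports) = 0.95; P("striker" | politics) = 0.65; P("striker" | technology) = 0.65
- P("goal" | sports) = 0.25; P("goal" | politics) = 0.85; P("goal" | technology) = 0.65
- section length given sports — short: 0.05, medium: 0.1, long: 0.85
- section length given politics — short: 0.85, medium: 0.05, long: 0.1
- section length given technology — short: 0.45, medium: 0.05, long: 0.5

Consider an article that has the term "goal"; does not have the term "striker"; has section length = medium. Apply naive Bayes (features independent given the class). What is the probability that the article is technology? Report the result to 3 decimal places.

sports: 0.25 × (1−0.95) × 0.25 × 0.1 = 0.0003125
politics: 0.15 × (1−0.65) × 0.85 × 0.05 = 0.00223125
technology: 0.6 × (1−0.65) × 0.65 × 0.05 = 0.006825
P(technology | x) = 0.006825 / 0.00936875 ≈ 0.728

0.728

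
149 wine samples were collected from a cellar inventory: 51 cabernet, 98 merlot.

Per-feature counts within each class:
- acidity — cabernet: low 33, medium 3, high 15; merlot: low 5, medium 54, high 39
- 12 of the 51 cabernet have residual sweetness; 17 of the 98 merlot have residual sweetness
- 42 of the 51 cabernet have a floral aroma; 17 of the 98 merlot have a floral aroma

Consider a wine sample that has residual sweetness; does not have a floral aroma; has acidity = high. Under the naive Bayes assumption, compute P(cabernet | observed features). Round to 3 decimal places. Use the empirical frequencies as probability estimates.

cabernet: (51/149) × (15/51) × (12/51) × (9/51) ≈ 0.00418012
merlot: (98/149) × (39/98) × (17/98) × (81/98) ≈ 0.0375284
P(cabernet | x) = 0.00418012 / 0.04170852 ≈ 0.100

0.100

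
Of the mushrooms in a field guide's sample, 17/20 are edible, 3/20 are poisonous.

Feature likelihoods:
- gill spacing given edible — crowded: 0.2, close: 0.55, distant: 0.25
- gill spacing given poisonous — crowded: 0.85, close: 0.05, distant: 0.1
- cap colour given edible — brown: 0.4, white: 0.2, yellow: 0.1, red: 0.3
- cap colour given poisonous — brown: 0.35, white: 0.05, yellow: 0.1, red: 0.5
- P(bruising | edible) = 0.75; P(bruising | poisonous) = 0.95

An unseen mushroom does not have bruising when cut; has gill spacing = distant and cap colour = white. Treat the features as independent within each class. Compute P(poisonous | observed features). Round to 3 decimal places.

edible: 0.85 × 0.25 × 0.2 × (1−0.75) = 0.010625
poisonous: 0.15 × 0.1 × 0.05 × (1−0.95) = 0.0000375
P(poisonous | x) = 0.0000375 / 0.0106625 ≈ 0.004

0.004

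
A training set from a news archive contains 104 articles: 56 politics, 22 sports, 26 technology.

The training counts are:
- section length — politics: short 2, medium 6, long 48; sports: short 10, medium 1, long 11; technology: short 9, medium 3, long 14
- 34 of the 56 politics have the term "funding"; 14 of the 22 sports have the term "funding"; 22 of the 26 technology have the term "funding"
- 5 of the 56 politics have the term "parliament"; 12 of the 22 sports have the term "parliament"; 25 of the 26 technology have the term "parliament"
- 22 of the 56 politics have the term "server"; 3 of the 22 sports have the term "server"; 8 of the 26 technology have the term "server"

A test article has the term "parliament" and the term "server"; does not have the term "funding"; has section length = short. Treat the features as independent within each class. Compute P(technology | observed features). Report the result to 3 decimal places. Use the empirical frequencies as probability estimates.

0.579

politics: (56/104) × (2/56) × (22/56) × (5/56) × (22/56) ≈ 0.000265001
sports: (22/104) × (10/22) × (8/22) × (12/22) × (3/22) ≈ 0.00260071
technology: (26/104) × (9/26) × (4/26) × (25/26) × (8/26) ≈ 0.00393894
P(technology | x) = 0.00393894 / 0.006804651 ≈ 0.579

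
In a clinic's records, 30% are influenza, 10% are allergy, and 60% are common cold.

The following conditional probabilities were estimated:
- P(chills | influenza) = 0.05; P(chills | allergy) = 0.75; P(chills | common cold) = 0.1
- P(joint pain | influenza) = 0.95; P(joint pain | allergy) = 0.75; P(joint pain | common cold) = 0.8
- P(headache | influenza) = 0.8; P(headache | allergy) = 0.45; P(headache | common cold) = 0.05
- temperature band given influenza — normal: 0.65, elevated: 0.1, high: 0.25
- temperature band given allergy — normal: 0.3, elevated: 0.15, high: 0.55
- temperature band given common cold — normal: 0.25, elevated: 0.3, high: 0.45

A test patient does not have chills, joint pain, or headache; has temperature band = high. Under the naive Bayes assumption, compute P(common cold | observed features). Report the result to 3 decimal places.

influenza: 0.3 × (1−0.05) × (1−0.95) × (1−0.8) × 0.25 = 0.0007125
allergy: 0.1 × (1−0.75) × (1−0.75) × (1−0.45) × 0.55 = 0.001890625
common cold: 0.6 × (1−0.1) × (1−0.8) × (1−0.05) × 0.45 = 0.04617
P(common cold | x) = 0.04617 / 0.048773125 ≈ 0.947

0.947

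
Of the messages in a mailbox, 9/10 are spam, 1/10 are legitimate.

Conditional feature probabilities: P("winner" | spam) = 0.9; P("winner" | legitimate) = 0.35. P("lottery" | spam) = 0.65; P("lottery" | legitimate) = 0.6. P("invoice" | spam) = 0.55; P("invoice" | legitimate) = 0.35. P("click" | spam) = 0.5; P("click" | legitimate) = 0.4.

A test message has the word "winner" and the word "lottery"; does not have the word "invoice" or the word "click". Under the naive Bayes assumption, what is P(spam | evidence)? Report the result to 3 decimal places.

spam: 0.9 × 0.9 × 0.65 × (1−0.55) × (1−0.5) = 0.1184625
legitimate: 0.1 × 0.35 × 0.6 × (1−0.35) × (1−0.4) = 0.00819
P(spam | x) = 0.1184625 / 0.1266525 ≈ 0.935

0.935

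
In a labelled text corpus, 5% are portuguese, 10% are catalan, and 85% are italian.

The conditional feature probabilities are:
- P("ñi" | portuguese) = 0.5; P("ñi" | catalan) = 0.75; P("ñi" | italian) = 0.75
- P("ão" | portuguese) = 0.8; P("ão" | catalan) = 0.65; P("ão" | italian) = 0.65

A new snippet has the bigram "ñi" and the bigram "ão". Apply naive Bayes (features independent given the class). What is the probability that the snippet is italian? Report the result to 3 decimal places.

portuguese: 0.05 × 0.5 × 0.8 = 0.02
catalan: 0.1 × 0.75 × 0.65 = 0.04875
italian: 0.85 × 0.75 × 0.65 = 0.414375
P(italian | x) = 0.414375 / 0.483125 ≈ 0.858

0.858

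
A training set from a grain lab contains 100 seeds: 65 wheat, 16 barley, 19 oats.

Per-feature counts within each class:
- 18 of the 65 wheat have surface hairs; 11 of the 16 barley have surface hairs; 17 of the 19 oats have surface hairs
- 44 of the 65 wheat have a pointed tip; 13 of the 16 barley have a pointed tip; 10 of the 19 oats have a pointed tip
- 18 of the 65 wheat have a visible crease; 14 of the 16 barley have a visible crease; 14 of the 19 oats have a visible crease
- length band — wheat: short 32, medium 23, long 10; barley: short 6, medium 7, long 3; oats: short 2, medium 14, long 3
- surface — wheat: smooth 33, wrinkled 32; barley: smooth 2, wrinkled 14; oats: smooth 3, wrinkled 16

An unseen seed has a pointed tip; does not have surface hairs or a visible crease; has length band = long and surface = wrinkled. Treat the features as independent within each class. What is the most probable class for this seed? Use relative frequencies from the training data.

wheat

wheat: (65/100) × (47/65) × (44/65) × (47/65) × (10/65) × (32/65) ≈ 0.0174239
barley: (16/100) × (5/16) × (13/16) × (2/16) × (3/16) × (14/16) = 0.0008331298828125
oats: (19/100) × (2/19) × (10/19) × (5/19) × (3/19) × (16/19) ≈ 0.000368321
Highest score → wheat.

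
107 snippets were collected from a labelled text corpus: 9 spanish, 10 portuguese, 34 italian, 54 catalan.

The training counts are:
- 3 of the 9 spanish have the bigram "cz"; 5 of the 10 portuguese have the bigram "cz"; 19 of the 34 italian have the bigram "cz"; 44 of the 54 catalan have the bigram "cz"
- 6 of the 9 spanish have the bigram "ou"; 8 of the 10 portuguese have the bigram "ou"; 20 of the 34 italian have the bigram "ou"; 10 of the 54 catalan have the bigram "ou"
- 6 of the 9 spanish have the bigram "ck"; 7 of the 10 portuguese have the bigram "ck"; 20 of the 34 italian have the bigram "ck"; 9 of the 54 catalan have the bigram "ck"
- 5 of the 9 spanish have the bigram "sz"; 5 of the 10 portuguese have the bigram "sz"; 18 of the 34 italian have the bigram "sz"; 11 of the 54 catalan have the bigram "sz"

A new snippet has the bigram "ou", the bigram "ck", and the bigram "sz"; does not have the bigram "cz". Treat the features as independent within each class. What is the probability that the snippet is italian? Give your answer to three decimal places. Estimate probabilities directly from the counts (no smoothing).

0.483

spanish: (9/107) × (6/9) × (6/9) × (6/9) × (5/9) ≈ 0.0138456
portuguese: (10/107) × (5/10) × (8/10) × (7/10) × (5/10) ≈ 0.0130841
italian: (34/107) × (15/34) × (20/34) × (20/34) × (18/34) ≈ 0.0256805
catalan: (54/107) × (10/54) × (10/54) × (9/54) × (11/54) ≈ 0.000587584
P(italian | x) = 0.0256805 / 0.053197784 ≈ 0.483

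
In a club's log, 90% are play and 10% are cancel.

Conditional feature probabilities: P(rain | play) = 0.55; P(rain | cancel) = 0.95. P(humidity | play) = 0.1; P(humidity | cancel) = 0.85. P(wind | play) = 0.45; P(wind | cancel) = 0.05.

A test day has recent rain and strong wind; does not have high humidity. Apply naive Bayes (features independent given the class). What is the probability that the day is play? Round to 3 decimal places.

play: 0.9 × 0.55 × (1−0.1) × 0.45 = 0.200475
cancel: 0.1 × 0.95 × (1−0.85) × 0.05 = 0.0007125
P(play | x) = 0.200475 / 0.2011875 ≈ 0.996

0.996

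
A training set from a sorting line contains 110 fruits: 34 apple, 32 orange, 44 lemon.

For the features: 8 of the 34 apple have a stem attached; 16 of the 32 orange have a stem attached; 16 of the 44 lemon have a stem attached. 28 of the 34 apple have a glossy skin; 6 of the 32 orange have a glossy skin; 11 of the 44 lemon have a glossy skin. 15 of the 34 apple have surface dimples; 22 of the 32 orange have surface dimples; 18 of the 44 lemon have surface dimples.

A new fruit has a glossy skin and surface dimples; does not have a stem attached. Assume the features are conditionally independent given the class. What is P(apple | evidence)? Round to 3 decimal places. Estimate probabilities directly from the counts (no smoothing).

apple: (34/110) × (26/34) × (28/34) × (15/34) ≈ 0.0858761
orange: (32/110) × (16/32) × (6/32) × (22/32) = 0.01875
lemon: (44/110) × (28/44) × (11/44) × (18/44) ≈ 0.0260331
P(apple | x) = 0.0858761 / 0.1306592 ≈ 0.657

0.657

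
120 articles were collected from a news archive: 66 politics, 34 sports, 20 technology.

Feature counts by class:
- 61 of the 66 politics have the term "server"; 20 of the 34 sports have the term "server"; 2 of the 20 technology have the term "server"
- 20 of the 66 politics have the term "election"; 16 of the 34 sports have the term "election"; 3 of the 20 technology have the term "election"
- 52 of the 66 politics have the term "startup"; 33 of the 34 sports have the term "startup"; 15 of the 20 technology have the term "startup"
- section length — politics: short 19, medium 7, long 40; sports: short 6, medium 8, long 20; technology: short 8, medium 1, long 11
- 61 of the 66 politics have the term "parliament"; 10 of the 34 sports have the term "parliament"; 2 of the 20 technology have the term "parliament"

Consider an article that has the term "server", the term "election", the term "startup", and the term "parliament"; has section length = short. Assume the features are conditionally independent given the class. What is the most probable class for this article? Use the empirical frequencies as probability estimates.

politics

politics: (66/120) × (61/66) × (20/66) × (52/66) × (19/66) × (61/66) ≈ 0.0322916
sports: (34/120) × (20/34) × (16/34) × (33/34) × (6/34) × (10/34) ≈ 0.0039511
technology: (20/120) × (2/20) × (3/20) × (15/20) × (8/20) × (2/20) = 0.000075
Highest score → politics.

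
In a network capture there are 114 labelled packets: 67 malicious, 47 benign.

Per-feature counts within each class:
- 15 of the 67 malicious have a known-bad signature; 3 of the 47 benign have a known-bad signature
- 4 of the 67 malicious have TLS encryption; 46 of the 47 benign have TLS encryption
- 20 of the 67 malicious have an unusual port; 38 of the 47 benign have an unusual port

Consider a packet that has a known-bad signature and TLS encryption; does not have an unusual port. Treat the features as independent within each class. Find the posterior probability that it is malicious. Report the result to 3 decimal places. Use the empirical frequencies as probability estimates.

malicious: (67/114) × (15/67) × (4/67) × (47/67) ≈ 0.00551055
benign: (47/114) × (3/47) × (46/47) × (9/47) ≈ 0.00493198
P(malicious | x) = 0.00551055 / 0.01044253 ≈ 0.528

0.528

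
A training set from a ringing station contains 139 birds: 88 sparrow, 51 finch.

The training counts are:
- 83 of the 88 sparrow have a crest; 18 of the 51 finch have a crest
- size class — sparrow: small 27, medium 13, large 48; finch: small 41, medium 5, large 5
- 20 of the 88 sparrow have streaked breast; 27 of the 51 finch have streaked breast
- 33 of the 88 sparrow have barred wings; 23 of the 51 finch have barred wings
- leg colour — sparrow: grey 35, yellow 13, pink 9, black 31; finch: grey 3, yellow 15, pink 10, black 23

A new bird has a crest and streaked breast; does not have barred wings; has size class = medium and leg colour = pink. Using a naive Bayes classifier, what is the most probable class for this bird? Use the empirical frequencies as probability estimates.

sparrow

sparrow: (88/139) × (83/88) × (13/88) × (20/88) × (55/88) × (9/88) ≈ 0.00128148
finch: (51/139) × (18/51) × (5/51) × (27/51) × (28/51) × (10/51) ≈ 0.00072355
Highest score → sparrow.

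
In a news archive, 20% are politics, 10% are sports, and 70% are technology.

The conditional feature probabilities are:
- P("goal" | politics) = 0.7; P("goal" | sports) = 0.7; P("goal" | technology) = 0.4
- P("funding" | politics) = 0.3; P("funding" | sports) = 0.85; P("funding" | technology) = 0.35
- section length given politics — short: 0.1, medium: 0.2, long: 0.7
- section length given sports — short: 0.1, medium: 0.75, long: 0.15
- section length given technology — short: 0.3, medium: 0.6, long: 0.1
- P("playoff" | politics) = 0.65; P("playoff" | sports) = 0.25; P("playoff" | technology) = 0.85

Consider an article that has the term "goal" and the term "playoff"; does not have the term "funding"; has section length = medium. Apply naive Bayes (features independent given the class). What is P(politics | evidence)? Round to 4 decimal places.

politics: 0.2 × 0.7 × (1−0.3) × 0.2 × 0.65 = 0.01274
sports: 0.1 × 0.7 × (1−0.85) × 0.75 × 0.25 = 0.00196875
technology: 0.7 × 0.4 × (1−0.35) × 0.6 × 0.85 = 0.09282
P(politics | x) = 0.01274 / 0.10752875 ≈ 0.1185

0.1185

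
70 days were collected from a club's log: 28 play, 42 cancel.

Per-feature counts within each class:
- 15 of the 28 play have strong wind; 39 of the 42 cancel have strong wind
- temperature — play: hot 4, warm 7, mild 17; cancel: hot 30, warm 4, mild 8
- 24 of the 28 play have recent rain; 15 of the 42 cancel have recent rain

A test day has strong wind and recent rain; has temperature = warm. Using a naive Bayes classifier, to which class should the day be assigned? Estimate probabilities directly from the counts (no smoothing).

play

play: (28/70) × (15/28) × (7/28) × (24/28) ≈ 0.0459184
cancel: (42/70) × (39/42) × (4/42) × (15/42) ≈ 0.0189504
Highest score → play.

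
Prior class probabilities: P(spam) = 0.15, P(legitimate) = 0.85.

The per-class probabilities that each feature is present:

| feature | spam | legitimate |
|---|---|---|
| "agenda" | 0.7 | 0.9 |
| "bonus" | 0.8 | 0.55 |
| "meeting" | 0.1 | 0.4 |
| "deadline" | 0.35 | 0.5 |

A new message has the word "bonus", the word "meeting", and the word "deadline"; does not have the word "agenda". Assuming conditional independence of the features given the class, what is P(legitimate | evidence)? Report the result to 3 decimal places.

spam: 0.15 × (1−0.7) × 0.8 × 0.1 × 0.35 = 0.00126
legitimate: 0.85 × (1−0.9) × 0.55 × 0.4 × 0.5 = 0.00935
P(legitimate | x) = 0.00935 / 0.01061 ≈ 0.881

0.881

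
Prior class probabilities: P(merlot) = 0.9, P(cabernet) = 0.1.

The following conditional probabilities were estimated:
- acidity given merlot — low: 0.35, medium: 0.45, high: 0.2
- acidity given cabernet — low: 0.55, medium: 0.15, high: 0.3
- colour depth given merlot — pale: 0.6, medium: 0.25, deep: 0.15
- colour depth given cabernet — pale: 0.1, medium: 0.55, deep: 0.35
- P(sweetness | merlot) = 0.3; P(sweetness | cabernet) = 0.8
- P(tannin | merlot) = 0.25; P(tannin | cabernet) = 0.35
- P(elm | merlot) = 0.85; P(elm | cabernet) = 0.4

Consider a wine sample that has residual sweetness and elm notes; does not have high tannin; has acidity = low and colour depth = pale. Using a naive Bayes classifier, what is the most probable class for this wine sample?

merlot

merlot: 0.9 × 0.35 × 0.6 × 0.3 × (1−0.25) × 0.85 = 0.03614625
cabernet: 0.1 × 0.55 × 0.1 × 0.8 × (1−0.35) × 0.4 = 0.001144
Highest score → merlot.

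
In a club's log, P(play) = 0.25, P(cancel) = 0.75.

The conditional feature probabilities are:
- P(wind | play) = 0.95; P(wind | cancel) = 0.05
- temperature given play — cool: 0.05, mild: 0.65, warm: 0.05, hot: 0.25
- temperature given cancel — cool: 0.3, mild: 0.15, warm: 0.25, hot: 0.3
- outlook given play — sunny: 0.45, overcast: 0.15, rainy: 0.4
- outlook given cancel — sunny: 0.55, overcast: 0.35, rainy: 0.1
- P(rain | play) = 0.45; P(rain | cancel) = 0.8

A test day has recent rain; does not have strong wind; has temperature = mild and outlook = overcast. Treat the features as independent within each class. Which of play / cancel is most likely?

cancel

play: 0.25 × (1−0.95) × 0.65 × 0.15 × 0.45 = 0.0005484375
cancel: 0.75 × (1−0.05) × 0.15 × 0.35 × 0.8 = 0.029925
Highest score → cancel.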